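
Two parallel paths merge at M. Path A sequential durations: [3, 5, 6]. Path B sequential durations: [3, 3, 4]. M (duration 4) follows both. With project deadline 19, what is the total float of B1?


Forward pass: ES(B1) = sum of predecessors on chain B = 0
EF = ES + duration = 0 + 3 = 3
Backward pass: LF(M) = deadline = 19; LS(M) = 19 - 4 = 15
LF(B1) = LS(M) - sum(successors on chain B) = 15 - 7 = 8
LS = LF - duration = 8 - 3 = 5
Total float = LS - ES = 5 - 0 = 5

5


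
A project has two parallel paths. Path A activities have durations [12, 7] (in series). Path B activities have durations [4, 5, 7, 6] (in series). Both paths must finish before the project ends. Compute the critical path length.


Path A total = 12 + 7 = 19
Path B total = 4 + 5 + 7 + 6 = 22
Critical path = longest path = max(19, 22) = 22

22


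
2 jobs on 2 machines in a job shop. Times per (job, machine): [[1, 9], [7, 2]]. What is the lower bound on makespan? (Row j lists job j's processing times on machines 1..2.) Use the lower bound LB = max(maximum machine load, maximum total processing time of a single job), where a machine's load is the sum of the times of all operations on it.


Machine loads:
  Machine 1: 1 + 7 = 8
  Machine 2: 9 + 2 = 11
Max machine load = 11
Job totals:
  Job 1: 10
  Job 2: 9
Max job total = 10
Lower bound = max(11, 10) = 11

11


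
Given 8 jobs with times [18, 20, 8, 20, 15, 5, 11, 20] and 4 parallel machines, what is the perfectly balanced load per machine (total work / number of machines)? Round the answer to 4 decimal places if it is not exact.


Total processing time = 18 + 20 + 8 + 20 + 15 + 5 + 11 + 20 = 117
Number of machines = 4
Ideal balanced load = 117 / 4 = 29.25

29.25


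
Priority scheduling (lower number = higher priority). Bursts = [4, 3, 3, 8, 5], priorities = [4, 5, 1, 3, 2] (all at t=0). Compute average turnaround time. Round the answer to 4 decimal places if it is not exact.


Sort by priority (ascending = highest first):
Order: [(1, 3), (2, 5), (3, 8), (4, 4), (5, 3)]
Completion times:
  Priority 1, burst=3, C=3
  Priority 2, burst=5, C=8
  Priority 3, burst=8, C=16
  Priority 4, burst=4, C=20
  Priority 5, burst=3, C=23
Average turnaround = 70/5 = 14.0

14.0


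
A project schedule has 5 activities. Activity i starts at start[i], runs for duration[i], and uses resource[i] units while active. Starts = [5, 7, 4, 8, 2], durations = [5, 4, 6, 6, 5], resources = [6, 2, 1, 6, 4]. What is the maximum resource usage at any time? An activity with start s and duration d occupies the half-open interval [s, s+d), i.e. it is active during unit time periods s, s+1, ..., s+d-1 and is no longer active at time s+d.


Each activity i is active on [start_i, start_i + duration_i).
Compute total resource usage per time slot:
  t=0: active resources = [], total = 0
  t=1: active resources = [], total = 0
  t=2: active resources = [4], total = 4
  t=3: active resources = [4], total = 4
  t=4: active resources = [1, 4], total = 5
  t=5: active resources = [6, 1, 4], total = 11
  t=6: active resources = [6, 1, 4], total = 11
  t=7: active resources = [6, 2, 1], total = 9
  t=8: active resources = [6, 2, 1, 6], total = 15
  t=9: active resources = [6, 2, 1, 6], total = 15
  t=10: active resources = [2, 6], total = 8
  t=11: active resources = [6], total = 6
  t=12: active resources = [6], total = 6
  t=13: active resources = [6], total = 6
Peak resource demand = 15

15


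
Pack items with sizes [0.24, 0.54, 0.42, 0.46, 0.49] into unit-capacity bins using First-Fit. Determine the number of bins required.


Place items sequentially using First-Fit:
  Item 0.24 -> new Bin 1
  Item 0.54 -> Bin 1 (now 0.78)
  Item 0.42 -> new Bin 2
  Item 0.46 -> Bin 2 (now 0.88)
  Item 0.49 -> new Bin 3
Total bins used = 3

3


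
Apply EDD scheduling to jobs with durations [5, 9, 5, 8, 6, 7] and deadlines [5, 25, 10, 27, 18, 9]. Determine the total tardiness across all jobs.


Sort by due date (EDD order): [(5, 5), (7, 9), (5, 10), (6, 18), (9, 25), (8, 27)]
Compute completion times and tardiness:
  Job 1: p=5, d=5, C=5, tardiness=max(0,5-5)=0
  Job 2: p=7, d=9, C=12, tardiness=max(0,12-9)=3
  Job 3: p=5, d=10, C=17, tardiness=max(0,17-10)=7
  Job 4: p=6, d=18, C=23, tardiness=max(0,23-18)=5
  Job 5: p=9, d=25, C=32, tardiness=max(0,32-25)=7
  Job 6: p=8, d=27, C=40, tardiness=max(0,40-27)=13
Total tardiness = 35

35


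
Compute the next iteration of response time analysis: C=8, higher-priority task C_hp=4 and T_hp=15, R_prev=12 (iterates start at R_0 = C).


R_next = C + ceil(R_prev / T_hp) * C_hp
ceil(12 / 15) = ceil(0.8) = 1
Interference = 1 * 4 = 4
R_next = 8 + 4 = 12
R_next = R_prev, so the iteration has converged (response time = 12).

12


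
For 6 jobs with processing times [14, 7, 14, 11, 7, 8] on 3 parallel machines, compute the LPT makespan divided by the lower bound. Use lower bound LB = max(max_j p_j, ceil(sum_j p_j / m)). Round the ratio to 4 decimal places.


LPT order: [14, 14, 11, 8, 7, 7]
Machine loads after assignment: [21, 21, 19]
LPT makespan = 21
Lower bound = max(max_job, ceil(total/3)) = max(14, 21) = 21
Ratio = 21 / 21 = 1.0

1.0


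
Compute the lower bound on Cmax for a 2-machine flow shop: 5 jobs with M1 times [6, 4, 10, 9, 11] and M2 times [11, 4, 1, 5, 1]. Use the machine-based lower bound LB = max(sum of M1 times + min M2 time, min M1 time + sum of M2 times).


LB1 = sum(M1 times) + min(M2 times) = 40 + 1 = 41
LB2 = min(M1 times) + sum(M2 times) = 4 + 22 = 26
Lower bound = max(LB1, LB2) = max(41, 26) = 41

41


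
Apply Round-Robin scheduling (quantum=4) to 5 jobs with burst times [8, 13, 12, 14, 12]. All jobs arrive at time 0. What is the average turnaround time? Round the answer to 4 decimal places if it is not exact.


Time quantum = 4
Execution trace:
  J1 runs 4 units, time = 4
  J2 runs 4 units, time = 8
  J3 runs 4 units, time = 12
  J4 runs 4 units, time = 16
  J5 runs 4 units, time = 20
  J1 runs 4 units, time = 24
  J2 runs 4 units, time = 28
  J3 runs 4 units, time = 32
  J4 runs 4 units, time = 36
  J5 runs 4 units, time = 40
  J2 runs 4 units, time = 44
  J3 runs 4 units, time = 48
  J4 runs 4 units, time = 52
  J5 runs 4 units, time = 56
  J2 runs 1 units, time = 57
  J4 runs 2 units, time = 59
Finish times: [24, 57, 48, 59, 56]
Average turnaround = 244/5 = 48.8

48.8


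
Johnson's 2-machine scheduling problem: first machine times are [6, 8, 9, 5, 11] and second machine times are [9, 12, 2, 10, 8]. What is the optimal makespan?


Apply Johnson's rule:
  Group 1 (a <= b): [(4, 5, 10), (1, 6, 9), (2, 8, 12)]
  Group 2 (a > b): [(5, 11, 8), (3, 9, 2)]
Optimal job order: [4, 1, 2, 5, 3]
Schedule:
  Job 4: M1 done at 5, M2 done at 15
  Job 1: M1 done at 11, M2 done at 24
  Job 2: M1 done at 19, M2 done at 36
  Job 5: M1 done at 30, M2 done at 44
  Job 3: M1 done at 39, M2 done at 46
Makespan = 46

46


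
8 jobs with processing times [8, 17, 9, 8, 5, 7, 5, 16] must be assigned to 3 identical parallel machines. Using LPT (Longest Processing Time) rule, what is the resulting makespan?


Sort jobs in decreasing order (LPT): [17, 16, 9, 8, 8, 7, 5, 5]
Assign each job to the least loaded machine:
  Machine 1: jobs [17, 7], load = 24
  Machine 2: jobs [16, 8], load = 24
  Machine 3: jobs [9, 8, 5, 5], load = 27
Makespan = max load = 27

27


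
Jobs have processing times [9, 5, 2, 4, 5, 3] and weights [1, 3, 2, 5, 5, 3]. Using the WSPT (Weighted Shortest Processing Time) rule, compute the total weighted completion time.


Compute p/w ratios and sort ascending (WSPT): [(4, 5), (2, 2), (5, 5), (3, 3), (5, 3), (9, 1)]
Compute weighted completion times:
  Job (p=4,w=5): C=4, w*C=5*4=20
  Job (p=2,w=2): C=6, w*C=2*6=12
  Job (p=5,w=5): C=11, w*C=5*11=55
  Job (p=3,w=3): C=14, w*C=3*14=42
  Job (p=5,w=3): C=19, w*C=3*19=57
  Job (p=9,w=1): C=28, w*C=1*28=28
Total weighted completion time = 214

214


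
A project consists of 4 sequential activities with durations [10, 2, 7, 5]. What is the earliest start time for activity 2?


Activity 2 starts after activities 1 through 1 complete.
Predecessor durations: [10]
ES = 10 = 10

10


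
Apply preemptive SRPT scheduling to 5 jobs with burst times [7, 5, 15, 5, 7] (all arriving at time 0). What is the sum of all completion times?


Since all jobs arrive at t=0, SRPT equals SPT ordering.
SPT order: [5, 5, 7, 7, 15]
Completion times:
  Job 1: p=5, C=5
  Job 2: p=5, C=10
  Job 3: p=7, C=17
  Job 4: p=7, C=24
  Job 5: p=15, C=39
Total completion time = 5 + 10 + 17 + 24 + 39 = 95

95


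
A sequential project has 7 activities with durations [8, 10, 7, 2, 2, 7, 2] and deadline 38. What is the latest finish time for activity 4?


LF(activity 4) = deadline - sum of successor durations
Successors: activities 5 through 7 with durations [2, 7, 2]
Sum of successor durations = 11
LF = 38 - 11 = 27

27


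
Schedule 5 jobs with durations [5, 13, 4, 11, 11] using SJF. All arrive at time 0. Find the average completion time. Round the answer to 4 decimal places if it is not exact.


SJF order (ascending): [4, 5, 11, 11, 13]
Completion times:
  Job 1: burst=4, C=4
  Job 2: burst=5, C=9
  Job 3: burst=11, C=20
  Job 4: burst=11, C=31
  Job 5: burst=13, C=44
Average completion = 108/5 = 21.6

21.6


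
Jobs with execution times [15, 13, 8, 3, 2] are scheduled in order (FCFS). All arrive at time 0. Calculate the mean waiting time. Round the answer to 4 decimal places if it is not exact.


FCFS order (as given): [15, 13, 8, 3, 2]
Waiting times:
  Job 1: wait = 0
  Job 2: wait = 15
  Job 3: wait = 28
  Job 4: wait = 36
  Job 5: wait = 39
Sum of waiting times = 118
Average waiting time = 118/5 = 23.6

23.6


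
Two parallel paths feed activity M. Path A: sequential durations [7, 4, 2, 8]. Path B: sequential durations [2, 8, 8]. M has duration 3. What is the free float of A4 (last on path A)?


ES(A4) = sum of predecessors on chain A = 13
EF(A4) = ES + duration = 13 + 8 = 21
Successor of A4 is M. ES(M) = max(sum(A), sum(B)) = max(21, 18) = 21
Free float = ES(successor) - EF(current) = 21 - 21 = 0

0


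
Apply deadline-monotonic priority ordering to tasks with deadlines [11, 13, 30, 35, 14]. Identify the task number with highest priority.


Sort tasks by relative deadline (ascending):
  Task 1: deadline = 11
  Task 2: deadline = 13
  Task 5: deadline = 14
  Task 3: deadline = 30
  Task 4: deadline = 35
Priority order (highest first): [1, 2, 5, 3, 4]
Highest priority task = 1

1


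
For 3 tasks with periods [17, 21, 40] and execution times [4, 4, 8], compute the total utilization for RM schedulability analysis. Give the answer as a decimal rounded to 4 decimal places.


Compute individual utilizations (exact fractions):
  Task 1: C/T = 4/17 (approx. 0.2353)
  Task 2: C/T = 4/21 (approx. 0.1905)
  Task 3: C/T = 8/40 = 1/5 (approx. 0.2)
Total utilization U = 4/17 + 4/21 + 1/5 = 1117/1785
Rounded to 4 decimal places: U = 0.6258
RM (Liu & Layland) bound for 3 tasks = 0.779763; compare with U = 1117/1785 (approx. 0.625770)
U <= bound, so schedulable by RM sufficient condition.

0.6258


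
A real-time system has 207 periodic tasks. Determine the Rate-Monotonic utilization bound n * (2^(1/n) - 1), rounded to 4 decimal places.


Compute 2^(1/207) = 1.0033541497
Subtract 1: 1.0033541497 - 1 = 0.0033541497
Multiply by n: 207 * 0.0033541497 = 0.6943089879
Round to 4 dp: 0.6943

0.6943


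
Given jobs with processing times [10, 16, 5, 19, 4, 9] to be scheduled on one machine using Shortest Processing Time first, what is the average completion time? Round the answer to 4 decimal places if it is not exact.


Sort jobs by processing time (SPT order): [4, 5, 9, 10, 16, 19]
Compute completion times sequentially:
  Job 1: processing = 4, completes at 4
  Job 2: processing = 5, completes at 9
  Job 3: processing = 9, completes at 18
  Job 4: processing = 10, completes at 28
  Job 5: processing = 16, completes at 44
  Job 6: processing = 19, completes at 63
Sum of completion times = 166
Average completion time = 166/6 = 27.6667

27.6667


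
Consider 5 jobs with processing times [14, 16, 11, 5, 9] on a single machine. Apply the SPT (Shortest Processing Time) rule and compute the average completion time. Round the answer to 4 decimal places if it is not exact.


Sort jobs by processing time (SPT order): [5, 9, 11, 14, 16]
Compute completion times sequentially:
  Job 1: processing = 5, completes at 5
  Job 2: processing = 9, completes at 14
  Job 3: processing = 11, completes at 25
  Job 4: processing = 14, completes at 39
  Job 5: processing = 16, completes at 55
Sum of completion times = 138
Average completion time = 138/5 = 27.6

27.6


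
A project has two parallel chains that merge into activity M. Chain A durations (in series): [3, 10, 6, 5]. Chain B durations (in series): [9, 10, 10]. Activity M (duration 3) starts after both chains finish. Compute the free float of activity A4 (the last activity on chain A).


ES(A4) = sum of predecessors on chain A = 19
EF(A4) = ES + duration = 19 + 5 = 24
Successor of A4 is M. ES(M) = max(sum(A), sum(B)) = max(24, 29) = 29
Free float = ES(successor) - EF(current) = 29 - 24 = 5

5


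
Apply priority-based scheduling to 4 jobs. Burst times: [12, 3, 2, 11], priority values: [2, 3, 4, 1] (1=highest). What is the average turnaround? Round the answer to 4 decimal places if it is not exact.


Sort by priority (ascending = highest first):
Order: [(1, 11), (2, 12), (3, 3), (4, 2)]
Completion times:
  Priority 1, burst=11, C=11
  Priority 2, burst=12, C=23
  Priority 3, burst=3, C=26
  Priority 4, burst=2, C=28
Average turnaround = 88/4 = 22.0

22.0


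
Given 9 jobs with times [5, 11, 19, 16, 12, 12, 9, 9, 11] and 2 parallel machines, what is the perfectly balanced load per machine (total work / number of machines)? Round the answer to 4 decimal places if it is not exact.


Total processing time = 5 + 11 + 19 + 16 + 12 + 12 + 9 + 9 + 11 = 104
Number of machines = 2
Ideal balanced load = 104 / 2 = 52.0

52.0


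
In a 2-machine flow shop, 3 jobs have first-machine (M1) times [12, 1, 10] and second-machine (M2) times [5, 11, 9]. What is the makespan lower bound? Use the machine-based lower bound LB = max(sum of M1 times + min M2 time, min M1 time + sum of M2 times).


LB1 = sum(M1 times) + min(M2 times) = 23 + 5 = 28
LB2 = min(M1 times) + sum(M2 times) = 1 + 25 = 26
Lower bound = max(LB1, LB2) = max(28, 26) = 28

28


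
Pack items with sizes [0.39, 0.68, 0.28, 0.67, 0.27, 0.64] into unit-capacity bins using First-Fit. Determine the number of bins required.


Place items sequentially using First-Fit:
  Item 0.39 -> new Bin 1
  Item 0.68 -> new Bin 2
  Item 0.28 -> Bin 1 (now 0.67)
  Item 0.67 -> new Bin 3
  Item 0.27 -> Bin 1 (now 0.94)
  Item 0.64 -> new Bin 4
Total bins used = 4

4


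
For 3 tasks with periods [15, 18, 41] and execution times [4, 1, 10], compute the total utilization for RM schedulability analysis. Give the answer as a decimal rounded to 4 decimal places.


Compute individual utilizations (exact fractions):
  Task 1: C/T = 4/15 (approx. 0.2667)
  Task 2: C/T = 1/18 (approx. 0.0556)
  Task 3: C/T = 10/41 (approx. 0.2439)
Total utilization U = 4/15 + 1/18 + 10/41 = 2089/3690
Rounded to 4 decimal places: U = 0.5661
RM (Liu & Layland) bound for 3 tasks = 0.779763; compare with U = 2089/3690 (approx. 0.566125)
U <= bound, so schedulable by RM sufficient condition.

0.5661


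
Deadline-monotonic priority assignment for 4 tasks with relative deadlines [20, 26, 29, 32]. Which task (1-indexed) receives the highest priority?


Sort tasks by relative deadline (ascending):
  Task 1: deadline = 20
  Task 2: deadline = 26
  Task 3: deadline = 29
  Task 4: deadline = 32
Priority order (highest first): [1, 2, 3, 4]
Highest priority task = 1

1


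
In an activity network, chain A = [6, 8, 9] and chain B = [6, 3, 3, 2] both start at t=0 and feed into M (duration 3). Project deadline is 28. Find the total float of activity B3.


Forward pass: ES(B3) = sum of predecessors on chain B = 9
EF = ES + duration = 9 + 3 = 12
Backward pass: LF(M) = deadline = 28; LS(M) = 28 - 3 = 25
LF(B3) = LS(M) - sum(successors on chain B) = 25 - 2 = 23
LS = LF - duration = 23 - 3 = 20
Total float = LS - ES = 20 - 9 = 11

11


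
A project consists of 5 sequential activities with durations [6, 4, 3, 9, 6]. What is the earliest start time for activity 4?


Activity 4 starts after activities 1 through 3 complete.
Predecessor durations: [6, 4, 3]
ES = 6 + 4 + 3 = 13

13


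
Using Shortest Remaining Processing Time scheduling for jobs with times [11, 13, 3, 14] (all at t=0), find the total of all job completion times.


Since all jobs arrive at t=0, SRPT equals SPT ordering.
SPT order: [3, 11, 13, 14]
Completion times:
  Job 1: p=3, C=3
  Job 2: p=11, C=14
  Job 3: p=13, C=27
  Job 4: p=14, C=41
Total completion time = 3 + 14 + 27 + 41 = 85

85


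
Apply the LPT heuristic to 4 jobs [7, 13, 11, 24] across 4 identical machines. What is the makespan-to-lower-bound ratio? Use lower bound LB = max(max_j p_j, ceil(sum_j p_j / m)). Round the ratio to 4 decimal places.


LPT order: [24, 13, 11, 7]
Machine loads after assignment: [24, 13, 11, 7]
LPT makespan = 24
Lower bound = max(max_job, ceil(total/4)) = max(24, 14) = 24
Ratio = 24 / 24 = 1.0

1.0


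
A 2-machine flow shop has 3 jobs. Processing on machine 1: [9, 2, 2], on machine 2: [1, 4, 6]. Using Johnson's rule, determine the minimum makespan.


Apply Johnson's rule:
  Group 1 (a <= b): [(2, 2, 4), (3, 2, 6)]
  Group 2 (a > b): [(1, 9, 1)]
Optimal job order: [2, 3, 1]
Schedule:
  Job 2: M1 done at 2, M2 done at 6
  Job 3: M1 done at 4, M2 done at 12
  Job 1: M1 done at 13, M2 done at 14
Makespan = 14

14


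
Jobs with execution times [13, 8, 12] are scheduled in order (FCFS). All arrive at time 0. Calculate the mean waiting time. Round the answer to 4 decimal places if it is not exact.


FCFS order (as given): [13, 8, 12]
Waiting times:
  Job 1: wait = 0
  Job 2: wait = 13
  Job 3: wait = 21
Sum of waiting times = 34
Average waiting time = 34/3 = 11.3333

11.3333


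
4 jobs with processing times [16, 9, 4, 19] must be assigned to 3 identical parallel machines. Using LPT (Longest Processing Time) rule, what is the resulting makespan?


Sort jobs in decreasing order (LPT): [19, 16, 9, 4]
Assign each job to the least loaded machine:
  Machine 1: jobs [19], load = 19
  Machine 2: jobs [16], load = 16
  Machine 3: jobs [9, 4], load = 13
Makespan = max load = 19

19


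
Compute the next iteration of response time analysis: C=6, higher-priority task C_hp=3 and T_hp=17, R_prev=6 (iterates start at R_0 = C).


R_next = C + ceil(R_prev / T_hp) * C_hp
ceil(6 / 17) = ceil(0.3529) = 1
Interference = 1 * 3 = 3
R_next = 6 + 3 = 9

9


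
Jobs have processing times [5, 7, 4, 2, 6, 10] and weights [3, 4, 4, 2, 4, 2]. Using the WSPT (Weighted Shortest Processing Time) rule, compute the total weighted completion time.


Compute p/w ratios and sort ascending (WSPT): [(4, 4), (2, 2), (6, 4), (5, 3), (7, 4), (10, 2)]
Compute weighted completion times:
  Job (p=4,w=4): C=4, w*C=4*4=16
  Job (p=2,w=2): C=6, w*C=2*6=12
  Job (p=6,w=4): C=12, w*C=4*12=48
  Job (p=5,w=3): C=17, w*C=3*17=51
  Job (p=7,w=4): C=24, w*C=4*24=96
  Job (p=10,w=2): C=34, w*C=2*34=68
Total weighted completion time = 291

291


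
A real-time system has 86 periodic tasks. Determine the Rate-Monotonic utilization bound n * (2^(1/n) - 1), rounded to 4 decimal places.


Compute 2^(1/86) = 1.0080924190
Subtract 1: 1.0080924190 - 1 = 0.0080924190
Multiply by n: 86 * 0.0080924190 = 0.6959480340
Round to 4 dp: 0.6959

0.6959


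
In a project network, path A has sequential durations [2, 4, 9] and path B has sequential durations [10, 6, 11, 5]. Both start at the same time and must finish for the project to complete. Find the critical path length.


Path A total = 2 + 4 + 9 = 15
Path B total = 10 + 6 + 11 + 5 = 32
Critical path = longest path = max(15, 32) = 32

32


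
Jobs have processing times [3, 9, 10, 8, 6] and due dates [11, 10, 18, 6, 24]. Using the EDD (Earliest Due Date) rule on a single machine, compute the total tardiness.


Sort by due date (EDD order): [(8, 6), (9, 10), (3, 11), (10, 18), (6, 24)]
Compute completion times and tardiness:
  Job 1: p=8, d=6, C=8, tardiness=max(0,8-6)=2
  Job 2: p=9, d=10, C=17, tardiness=max(0,17-10)=7
  Job 3: p=3, d=11, C=20, tardiness=max(0,20-11)=9
  Job 4: p=10, d=18, C=30, tardiness=max(0,30-18)=12
  Job 5: p=6, d=24, C=36, tardiness=max(0,36-24)=12
Total tardiness = 42

42


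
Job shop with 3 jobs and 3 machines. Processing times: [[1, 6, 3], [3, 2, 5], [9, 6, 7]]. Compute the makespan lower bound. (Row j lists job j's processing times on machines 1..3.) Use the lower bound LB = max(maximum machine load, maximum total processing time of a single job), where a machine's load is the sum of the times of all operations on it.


Machine loads:
  Machine 1: 1 + 3 + 9 = 13
  Machine 2: 6 + 2 + 6 = 14
  Machine 3: 3 + 5 + 7 = 15
Max machine load = 15
Job totals:
  Job 1: 10
  Job 2: 10
  Job 3: 22
Max job total = 22
Lower bound = max(15, 22) = 22

22


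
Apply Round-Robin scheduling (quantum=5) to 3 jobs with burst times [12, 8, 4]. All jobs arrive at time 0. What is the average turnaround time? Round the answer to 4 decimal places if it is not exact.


Time quantum = 5
Execution trace:
  J1 runs 5 units, time = 5
  J2 runs 5 units, time = 10
  J3 runs 4 units, time = 14
  J1 runs 5 units, time = 19
  J2 runs 3 units, time = 22
  J1 runs 2 units, time = 24
Finish times: [24, 22, 14]
Average turnaround = 60/3 = 20.0

20.0


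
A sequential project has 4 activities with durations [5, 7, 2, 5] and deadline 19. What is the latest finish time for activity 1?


LF(activity 1) = deadline - sum of successor durations
Successors: activities 2 through 4 with durations [7, 2, 5]
Sum of successor durations = 14
LF = 19 - 14 = 5

5


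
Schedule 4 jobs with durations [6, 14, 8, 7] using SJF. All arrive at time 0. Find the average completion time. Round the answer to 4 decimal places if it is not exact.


SJF order (ascending): [6, 7, 8, 14]
Completion times:
  Job 1: burst=6, C=6
  Job 2: burst=7, C=13
  Job 3: burst=8, C=21
  Job 4: burst=14, C=35
Average completion = 75/4 = 18.75

18.75


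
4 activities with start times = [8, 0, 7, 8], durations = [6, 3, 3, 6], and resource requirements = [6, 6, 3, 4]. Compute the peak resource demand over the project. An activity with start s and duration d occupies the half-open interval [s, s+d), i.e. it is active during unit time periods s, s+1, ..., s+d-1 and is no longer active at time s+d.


Each activity i is active on [start_i, start_i + duration_i).
Compute total resource usage per time slot:
  t=0: active resources = [6], total = 6
  t=1: active resources = [6], total = 6
  t=2: active resources = [6], total = 6
  t=3: active resources = [], total = 0
  t=4: active resources = [], total = 0
  t=5: active resources = [], total = 0
  t=6: active resources = [], total = 0
  t=7: active resources = [3], total = 3
  t=8: active resources = [6, 3, 4], total = 13
  t=9: active resources = [6, 3, 4], total = 13
  t=10: active resources = [6, 4], total = 10
  t=11: active resources = [6, 4], total = 10
  t=12: active resources = [6, 4], total = 10
  t=13: active resources = [6, 4], total = 10
Peak resource demand = 13

13


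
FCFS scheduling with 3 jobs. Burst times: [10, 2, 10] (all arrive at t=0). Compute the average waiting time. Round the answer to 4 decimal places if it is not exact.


FCFS order (as given): [10, 2, 10]
Waiting times:
  Job 1: wait = 0
  Job 2: wait = 10
  Job 3: wait = 12
Sum of waiting times = 22
Average waiting time = 22/3 = 7.3333

7.3333


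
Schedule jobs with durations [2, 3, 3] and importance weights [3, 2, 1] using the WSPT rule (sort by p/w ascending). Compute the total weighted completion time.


Compute p/w ratios and sort ascending (WSPT): [(2, 3), (3, 2), (3, 1)]
Compute weighted completion times:
  Job (p=2,w=3): C=2, w*C=3*2=6
  Job (p=3,w=2): C=5, w*C=2*5=10
  Job (p=3,w=1): C=8, w*C=1*8=8
Total weighted completion time = 24

24


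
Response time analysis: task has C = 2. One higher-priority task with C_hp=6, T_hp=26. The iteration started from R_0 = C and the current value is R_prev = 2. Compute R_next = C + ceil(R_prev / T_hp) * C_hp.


R_next = C + ceil(R_prev / T_hp) * C_hp
ceil(2 / 26) = ceil(0.0769) = 1
Interference = 1 * 6 = 6
R_next = 2 + 6 = 8

8


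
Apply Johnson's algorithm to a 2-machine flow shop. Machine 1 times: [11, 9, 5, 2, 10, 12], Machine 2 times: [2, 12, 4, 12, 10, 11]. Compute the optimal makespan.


Apply Johnson's rule:
  Group 1 (a <= b): [(4, 2, 12), (2, 9, 12), (5, 10, 10)]
  Group 2 (a > b): [(6, 12, 11), (3, 5, 4), (1, 11, 2)]
Optimal job order: [4, 2, 5, 6, 3, 1]
Schedule:
  Job 4: M1 done at 2, M2 done at 14
  Job 2: M1 done at 11, M2 done at 26
  Job 5: M1 done at 21, M2 done at 36
  Job 6: M1 done at 33, M2 done at 47
  Job 3: M1 done at 38, M2 done at 51
  Job 1: M1 done at 49, M2 done at 53
Makespan = 53

53


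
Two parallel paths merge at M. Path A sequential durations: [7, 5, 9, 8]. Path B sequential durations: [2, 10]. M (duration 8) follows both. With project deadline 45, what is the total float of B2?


Forward pass: ES(B2) = sum of predecessors on chain B = 2
EF = ES + duration = 2 + 10 = 12
Backward pass: LF(M) = deadline = 45; LS(M) = 45 - 8 = 37
LF(B2) = LS(M) - sum(successors on chain B) = 37 - 0 = 37
LS = LF - duration = 37 - 10 = 27
Total float = LS - ES = 27 - 2 = 25

25


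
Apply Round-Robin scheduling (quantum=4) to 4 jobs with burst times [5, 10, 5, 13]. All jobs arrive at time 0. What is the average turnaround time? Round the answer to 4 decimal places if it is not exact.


Time quantum = 4
Execution trace:
  J1 runs 4 units, time = 4
  J2 runs 4 units, time = 8
  J3 runs 4 units, time = 12
  J4 runs 4 units, time = 16
  J1 runs 1 units, time = 17
  J2 runs 4 units, time = 21
  J3 runs 1 units, time = 22
  J4 runs 4 units, time = 26
  J2 runs 2 units, time = 28
  J4 runs 4 units, time = 32
  J4 runs 1 units, time = 33
Finish times: [17, 28, 22, 33]
Average turnaround = 100/4 = 25.0

25.0


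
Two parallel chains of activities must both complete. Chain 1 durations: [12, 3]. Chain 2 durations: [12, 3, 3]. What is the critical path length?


Path A total = 12 + 3 = 15
Path B total = 12 + 3 + 3 = 18
Critical path = longest path = max(15, 18) = 18

18


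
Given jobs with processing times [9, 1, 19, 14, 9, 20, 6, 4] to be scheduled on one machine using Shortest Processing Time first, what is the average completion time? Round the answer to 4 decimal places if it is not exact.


Sort jobs by processing time (SPT order): [1, 4, 6, 9, 9, 14, 19, 20]
Compute completion times sequentially:
  Job 1: processing = 1, completes at 1
  Job 2: processing = 4, completes at 5
  Job 3: processing = 6, completes at 11
  Job 4: processing = 9, completes at 20
  Job 5: processing = 9, completes at 29
  Job 6: processing = 14, completes at 43
  Job 7: processing = 19, completes at 62
  Job 8: processing = 20, completes at 82
Sum of completion times = 253
Average completion time = 253/8 = 31.625

31.625


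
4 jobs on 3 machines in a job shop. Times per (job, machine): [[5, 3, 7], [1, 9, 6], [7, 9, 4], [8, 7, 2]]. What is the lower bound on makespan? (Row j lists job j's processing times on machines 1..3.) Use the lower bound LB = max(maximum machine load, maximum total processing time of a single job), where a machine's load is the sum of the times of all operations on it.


Machine loads:
  Machine 1: 5 + 1 + 7 + 8 = 21
  Machine 2: 3 + 9 + 9 + 7 = 28
  Machine 3: 7 + 6 + 4 + 2 = 19
Max machine load = 28
Job totals:
  Job 1: 15
  Job 2: 16
  Job 3: 20
  Job 4: 17
Max job total = 20
Lower bound = max(28, 20) = 28

28


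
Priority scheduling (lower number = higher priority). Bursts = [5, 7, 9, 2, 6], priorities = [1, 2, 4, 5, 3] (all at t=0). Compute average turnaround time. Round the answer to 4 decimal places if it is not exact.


Sort by priority (ascending = highest first):
Order: [(1, 5), (2, 7), (3, 6), (4, 9), (5, 2)]
Completion times:
  Priority 1, burst=5, C=5
  Priority 2, burst=7, C=12
  Priority 3, burst=6, C=18
  Priority 4, burst=9, C=27
  Priority 5, burst=2, C=29
Average turnaround = 91/5 = 18.2

18.2


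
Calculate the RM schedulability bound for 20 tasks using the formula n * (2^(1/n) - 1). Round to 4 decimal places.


Compute 2^(1/20) = 1.0352649238
Subtract 1: 1.0352649238 - 1 = 0.0352649238
Multiply by n: 20 * 0.0352649238 = 0.7052984760
Round to 4 dp: 0.7053

0.7053


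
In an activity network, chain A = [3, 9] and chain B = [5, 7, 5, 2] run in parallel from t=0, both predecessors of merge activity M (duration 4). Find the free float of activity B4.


ES(B4) = sum of predecessors on chain B = 17
EF(B4) = ES + duration = 17 + 2 = 19
Successor of B4 is M. ES(M) = max(sum(A), sum(B)) = max(12, 19) = 19
Free float = ES(successor) - EF(current) = 19 - 19 = 0

0


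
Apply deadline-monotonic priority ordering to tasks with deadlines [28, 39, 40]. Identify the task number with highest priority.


Sort tasks by relative deadline (ascending):
  Task 1: deadline = 28
  Task 2: deadline = 39
  Task 3: deadline = 40
Priority order (highest first): [1, 2, 3]
Highest priority task = 1

1


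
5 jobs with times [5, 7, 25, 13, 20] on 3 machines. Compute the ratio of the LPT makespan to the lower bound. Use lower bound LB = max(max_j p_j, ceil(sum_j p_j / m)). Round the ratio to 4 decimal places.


LPT order: [25, 20, 13, 7, 5]
Machine loads after assignment: [25, 25, 20]
LPT makespan = 25
Lower bound = max(max_job, ceil(total/3)) = max(25, 24) = 25
Ratio = 25 / 25 = 1.0

1.0


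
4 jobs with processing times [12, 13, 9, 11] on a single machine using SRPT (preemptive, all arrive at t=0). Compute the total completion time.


Since all jobs arrive at t=0, SRPT equals SPT ordering.
SPT order: [9, 11, 12, 13]
Completion times:
  Job 1: p=9, C=9
  Job 2: p=11, C=20
  Job 3: p=12, C=32
  Job 4: p=13, C=45
Total completion time = 9 + 20 + 32 + 45 = 106

106


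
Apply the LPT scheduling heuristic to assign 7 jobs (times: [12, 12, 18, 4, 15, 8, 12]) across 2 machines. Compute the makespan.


Sort jobs in decreasing order (LPT): [18, 15, 12, 12, 12, 8, 4]
Assign each job to the least loaded machine:
  Machine 1: jobs [18, 12, 8, 4], load = 42
  Machine 2: jobs [15, 12, 12], load = 39
Makespan = max load = 42

42


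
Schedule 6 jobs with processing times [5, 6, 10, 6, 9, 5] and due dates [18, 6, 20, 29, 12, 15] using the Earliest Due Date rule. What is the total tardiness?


Sort by due date (EDD order): [(6, 6), (9, 12), (5, 15), (5, 18), (10, 20), (6, 29)]
Compute completion times and tardiness:
  Job 1: p=6, d=6, C=6, tardiness=max(0,6-6)=0
  Job 2: p=9, d=12, C=15, tardiness=max(0,15-12)=3
  Job 3: p=5, d=15, C=20, tardiness=max(0,20-15)=5
  Job 4: p=5, d=18, C=25, tardiness=max(0,25-18)=7
  Job 5: p=10, d=20, C=35, tardiness=max(0,35-20)=15
  Job 6: p=6, d=29, C=41, tardiness=max(0,41-29)=12
Total tardiness = 42

42


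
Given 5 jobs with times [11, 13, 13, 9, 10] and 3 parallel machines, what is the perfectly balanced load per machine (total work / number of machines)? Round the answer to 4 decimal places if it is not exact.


Total processing time = 11 + 13 + 13 + 9 + 10 = 56
Number of machines = 3
Ideal balanced load = 56 / 3 = 18.6667

18.6667


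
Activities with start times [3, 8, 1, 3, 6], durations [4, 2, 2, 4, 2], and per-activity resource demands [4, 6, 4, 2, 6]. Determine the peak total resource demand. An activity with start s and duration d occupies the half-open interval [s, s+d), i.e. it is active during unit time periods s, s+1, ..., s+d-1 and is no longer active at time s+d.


Each activity i is active on [start_i, start_i + duration_i).
Compute total resource usage per time slot:
  t=0: active resources = [], total = 0
  t=1: active resources = [4], total = 4
  t=2: active resources = [4], total = 4
  t=3: active resources = [4, 2], total = 6
  t=4: active resources = [4, 2], total = 6
  t=5: active resources = [4, 2], total = 6
  t=6: active resources = [4, 2, 6], total = 12
  t=7: active resources = [6], total = 6
  t=8: active resources = [6], total = 6
  t=9: active resources = [6], total = 6
Peak resource demand = 12

12


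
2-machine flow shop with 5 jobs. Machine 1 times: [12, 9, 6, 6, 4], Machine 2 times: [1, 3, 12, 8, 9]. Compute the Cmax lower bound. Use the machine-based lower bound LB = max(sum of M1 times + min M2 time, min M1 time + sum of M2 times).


LB1 = sum(M1 times) + min(M2 times) = 37 + 1 = 38
LB2 = min(M1 times) + sum(M2 times) = 4 + 33 = 37
Lower bound = max(LB1, LB2) = max(38, 37) = 38

38


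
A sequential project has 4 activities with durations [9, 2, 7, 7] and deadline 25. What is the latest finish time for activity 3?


LF(activity 3) = deadline - sum of successor durations
Successors: activities 4 through 4 with durations [7]
Sum of successor durations = 7
LF = 25 - 7 = 18

18


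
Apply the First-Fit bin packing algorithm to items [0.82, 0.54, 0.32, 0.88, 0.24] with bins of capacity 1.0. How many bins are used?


Place items sequentially using First-Fit:
  Item 0.82 -> new Bin 1
  Item 0.54 -> new Bin 2
  Item 0.32 -> Bin 2 (now 0.86)
  Item 0.88 -> new Bin 3
  Item 0.24 -> new Bin 4
Total bins used = 4

4


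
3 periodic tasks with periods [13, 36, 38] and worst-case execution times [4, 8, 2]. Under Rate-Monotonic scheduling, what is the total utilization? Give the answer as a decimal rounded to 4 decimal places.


Compute individual utilizations (exact fractions):
  Task 1: C/T = 4/13 (approx. 0.3077)
  Task 2: C/T = 8/36 = 2/9 (approx. 0.2222)
  Task 3: C/T = 2/38 = 1/19 (approx. 0.0526)
Total utilization U = 4/13 + 2/9 + 1/19 = 1295/2223
Rounded to 4 decimal places: U = 0.5825
RM (Liu & Layland) bound for 3 tasks = 0.779763; compare with U = 1295/2223 (approx. 0.582546)
U <= bound, so schedulable by RM sufficient condition.

0.5825


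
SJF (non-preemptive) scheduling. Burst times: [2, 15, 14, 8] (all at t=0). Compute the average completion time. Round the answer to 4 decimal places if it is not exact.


SJF order (ascending): [2, 8, 14, 15]
Completion times:
  Job 1: burst=2, C=2
  Job 2: burst=8, C=10
  Job 3: burst=14, C=24
  Job 4: burst=15, C=39
Average completion = 75/4 = 18.75

18.75


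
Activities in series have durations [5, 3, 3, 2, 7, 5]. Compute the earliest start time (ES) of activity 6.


Activity 6 starts after activities 1 through 5 complete.
Predecessor durations: [5, 3, 3, 2, 7]
ES = 5 + 3 + 3 + 2 + 7 = 20

20


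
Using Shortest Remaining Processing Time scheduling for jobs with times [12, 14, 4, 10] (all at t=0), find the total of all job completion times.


Since all jobs arrive at t=0, SRPT equals SPT ordering.
SPT order: [4, 10, 12, 14]
Completion times:
  Job 1: p=4, C=4
  Job 2: p=10, C=14
  Job 3: p=12, C=26
  Job 4: p=14, C=40
Total completion time = 4 + 14 + 26 + 40 = 84

84


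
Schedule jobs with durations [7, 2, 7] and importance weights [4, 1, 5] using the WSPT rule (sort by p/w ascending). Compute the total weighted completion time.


Compute p/w ratios and sort ascending (WSPT): [(7, 5), (7, 4), (2, 1)]
Compute weighted completion times:
  Job (p=7,w=5): C=7, w*C=5*7=35
  Job (p=7,w=4): C=14, w*C=4*14=56
  Job (p=2,w=1): C=16, w*C=1*16=16
Total weighted completion time = 107

107


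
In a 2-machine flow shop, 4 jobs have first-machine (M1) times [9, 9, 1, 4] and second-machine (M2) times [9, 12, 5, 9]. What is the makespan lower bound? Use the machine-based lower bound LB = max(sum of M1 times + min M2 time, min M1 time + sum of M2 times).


LB1 = sum(M1 times) + min(M2 times) = 23 + 5 = 28
LB2 = min(M1 times) + sum(M2 times) = 1 + 35 = 36
Lower bound = max(LB1, LB2) = max(28, 36) = 36

36


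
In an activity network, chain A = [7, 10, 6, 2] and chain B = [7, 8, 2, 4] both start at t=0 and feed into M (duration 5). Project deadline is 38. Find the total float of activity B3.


Forward pass: ES(B3) = sum of predecessors on chain B = 15
EF = ES + duration = 15 + 2 = 17
Backward pass: LF(M) = deadline = 38; LS(M) = 38 - 5 = 33
LF(B3) = LS(M) - sum(successors on chain B) = 33 - 4 = 29
LS = LF - duration = 29 - 2 = 27
Total float = LS - ES = 27 - 15 = 12

12


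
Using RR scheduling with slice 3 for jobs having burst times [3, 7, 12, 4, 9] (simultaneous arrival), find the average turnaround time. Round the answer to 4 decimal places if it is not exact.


Time quantum = 3
Execution trace:
  J1 runs 3 units, time = 3
  J2 runs 3 units, time = 6
  J3 runs 3 units, time = 9
  J4 runs 3 units, time = 12
  J5 runs 3 units, time = 15
  J2 runs 3 units, time = 18
  J3 runs 3 units, time = 21
  J4 runs 1 units, time = 22
  J5 runs 3 units, time = 25
  J2 runs 1 units, time = 26
  J3 runs 3 units, time = 29
  J5 runs 3 units, time = 32
  J3 runs 3 units, time = 35
Finish times: [3, 26, 35, 22, 32]
Average turnaround = 118/5 = 23.6

23.6


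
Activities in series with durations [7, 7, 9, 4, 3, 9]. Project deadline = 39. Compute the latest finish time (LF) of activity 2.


LF(activity 2) = deadline - sum of successor durations
Successors: activities 3 through 6 with durations [9, 4, 3, 9]
Sum of successor durations = 25
LF = 39 - 25 = 14

14


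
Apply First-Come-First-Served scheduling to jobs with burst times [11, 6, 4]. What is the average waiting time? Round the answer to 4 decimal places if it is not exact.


FCFS order (as given): [11, 6, 4]
Waiting times:
  Job 1: wait = 0
  Job 2: wait = 11
  Job 3: wait = 17
Sum of waiting times = 28
Average waiting time = 28/3 = 9.3333

9.3333


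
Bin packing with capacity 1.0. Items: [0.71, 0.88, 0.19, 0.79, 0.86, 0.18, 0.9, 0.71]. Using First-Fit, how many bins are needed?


Place items sequentially using First-Fit:
  Item 0.71 -> new Bin 1
  Item 0.88 -> new Bin 2
  Item 0.19 -> Bin 1 (now 0.9)
  Item 0.79 -> new Bin 3
  Item 0.86 -> new Bin 4
  Item 0.18 -> Bin 3 (now 0.97)
  Item 0.9 -> new Bin 5
  Item 0.71 -> new Bin 6
Total bins used = 6

6


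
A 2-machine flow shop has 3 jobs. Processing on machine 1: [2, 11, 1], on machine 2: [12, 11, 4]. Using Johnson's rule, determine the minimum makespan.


Apply Johnson's rule:
  Group 1 (a <= b): [(3, 1, 4), (1, 2, 12), (2, 11, 11)]
  Group 2 (a > b): []
Optimal job order: [3, 1, 2]
Schedule:
  Job 3: M1 done at 1, M2 done at 5
  Job 1: M1 done at 3, M2 done at 17
  Job 2: M1 done at 14, M2 done at 28
Makespan = 28

28


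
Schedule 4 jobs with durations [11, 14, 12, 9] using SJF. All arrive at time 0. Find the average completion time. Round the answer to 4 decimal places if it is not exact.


SJF order (ascending): [9, 11, 12, 14]
Completion times:
  Job 1: burst=9, C=9
  Job 2: burst=11, C=20
  Job 3: burst=12, C=32
  Job 4: burst=14, C=46
Average completion = 107/4 = 26.75

26.75


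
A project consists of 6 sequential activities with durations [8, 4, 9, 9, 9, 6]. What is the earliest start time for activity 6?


Activity 6 starts after activities 1 through 5 complete.
Predecessor durations: [8, 4, 9, 9, 9]
ES = 8 + 4 + 9 + 9 + 9 = 39

39


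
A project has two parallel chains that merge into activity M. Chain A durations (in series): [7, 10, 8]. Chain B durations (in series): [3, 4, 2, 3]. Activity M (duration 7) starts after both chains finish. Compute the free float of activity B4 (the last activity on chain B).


ES(B4) = sum of predecessors on chain B = 9
EF(B4) = ES + duration = 9 + 3 = 12
Successor of B4 is M. ES(M) = max(sum(A), sum(B)) = max(25, 12) = 25
Free float = ES(successor) - EF(current) = 25 - 12 = 13

13


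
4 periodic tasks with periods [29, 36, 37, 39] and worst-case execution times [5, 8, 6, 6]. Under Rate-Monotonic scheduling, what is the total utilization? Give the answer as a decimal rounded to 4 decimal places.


Compute individual utilizations (exact fractions):
  Task 1: C/T = 5/29 (approx. 0.1724)
  Task 2: C/T = 8/36 = 2/9 (approx. 0.2222)
  Task 3: C/T = 6/37 (approx. 0.1622)
  Task 4: C/T = 6/39 = 2/13 (approx. 0.1538)
Total utilization U = 5/29 + 2/9 + 6/37 + 2/13 = 89215/125541
Rounded to 4 decimal places: U = 0.7106
RM (Liu & Layland) bound for 4 tasks = 0.756828; compare with U = 89215/125541 (approx. 0.710644)
U <= bound, so schedulable by RM sufficient condition.

0.7106
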